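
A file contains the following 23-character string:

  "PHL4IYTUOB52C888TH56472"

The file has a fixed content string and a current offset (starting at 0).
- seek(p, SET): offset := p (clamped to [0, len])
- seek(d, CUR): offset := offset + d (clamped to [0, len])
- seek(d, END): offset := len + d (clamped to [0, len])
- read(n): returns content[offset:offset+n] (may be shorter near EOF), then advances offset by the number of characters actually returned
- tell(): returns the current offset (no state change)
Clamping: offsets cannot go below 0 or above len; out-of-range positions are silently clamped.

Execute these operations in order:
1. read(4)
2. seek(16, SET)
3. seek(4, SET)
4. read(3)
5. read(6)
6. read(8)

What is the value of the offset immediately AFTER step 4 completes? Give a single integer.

After 1 (read(4)): returned 'PHL4', offset=4
After 2 (seek(16, SET)): offset=16
After 3 (seek(4, SET)): offset=4
After 4 (read(3)): returned 'IYT', offset=7

Answer: 7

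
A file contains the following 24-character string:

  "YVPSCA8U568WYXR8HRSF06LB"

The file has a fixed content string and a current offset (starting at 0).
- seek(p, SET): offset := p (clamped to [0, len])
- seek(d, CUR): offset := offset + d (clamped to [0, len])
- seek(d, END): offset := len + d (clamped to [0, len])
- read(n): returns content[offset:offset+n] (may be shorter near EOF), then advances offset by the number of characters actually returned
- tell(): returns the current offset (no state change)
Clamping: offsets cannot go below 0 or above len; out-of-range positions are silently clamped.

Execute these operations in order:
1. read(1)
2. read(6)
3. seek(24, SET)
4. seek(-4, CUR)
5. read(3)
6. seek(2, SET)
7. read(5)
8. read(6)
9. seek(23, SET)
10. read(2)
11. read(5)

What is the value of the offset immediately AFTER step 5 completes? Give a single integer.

Answer: 23

Derivation:
After 1 (read(1)): returned 'Y', offset=1
After 2 (read(6)): returned 'VPSCA8', offset=7
After 3 (seek(24, SET)): offset=24
After 4 (seek(-4, CUR)): offset=20
After 5 (read(3)): returned '06L', offset=23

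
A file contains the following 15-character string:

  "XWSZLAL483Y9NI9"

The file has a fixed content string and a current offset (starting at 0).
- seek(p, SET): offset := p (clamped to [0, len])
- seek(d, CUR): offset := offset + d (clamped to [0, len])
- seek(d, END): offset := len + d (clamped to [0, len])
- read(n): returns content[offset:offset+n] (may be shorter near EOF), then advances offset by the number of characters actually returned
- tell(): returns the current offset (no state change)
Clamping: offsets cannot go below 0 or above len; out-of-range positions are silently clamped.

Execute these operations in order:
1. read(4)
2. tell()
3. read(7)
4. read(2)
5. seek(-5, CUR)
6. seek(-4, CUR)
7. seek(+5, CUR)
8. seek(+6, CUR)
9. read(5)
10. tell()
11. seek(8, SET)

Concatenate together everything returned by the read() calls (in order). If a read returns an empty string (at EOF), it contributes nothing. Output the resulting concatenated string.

Answer: XWSZLAL483Y9N

Derivation:
After 1 (read(4)): returned 'XWSZ', offset=4
After 2 (tell()): offset=4
After 3 (read(7)): returned 'LAL483Y', offset=11
After 4 (read(2)): returned '9N', offset=13
After 5 (seek(-5, CUR)): offset=8
After 6 (seek(-4, CUR)): offset=4
After 7 (seek(+5, CUR)): offset=9
After 8 (seek(+6, CUR)): offset=15
After 9 (read(5)): returned '', offset=15
After 10 (tell()): offset=15
After 11 (seek(8, SET)): offset=8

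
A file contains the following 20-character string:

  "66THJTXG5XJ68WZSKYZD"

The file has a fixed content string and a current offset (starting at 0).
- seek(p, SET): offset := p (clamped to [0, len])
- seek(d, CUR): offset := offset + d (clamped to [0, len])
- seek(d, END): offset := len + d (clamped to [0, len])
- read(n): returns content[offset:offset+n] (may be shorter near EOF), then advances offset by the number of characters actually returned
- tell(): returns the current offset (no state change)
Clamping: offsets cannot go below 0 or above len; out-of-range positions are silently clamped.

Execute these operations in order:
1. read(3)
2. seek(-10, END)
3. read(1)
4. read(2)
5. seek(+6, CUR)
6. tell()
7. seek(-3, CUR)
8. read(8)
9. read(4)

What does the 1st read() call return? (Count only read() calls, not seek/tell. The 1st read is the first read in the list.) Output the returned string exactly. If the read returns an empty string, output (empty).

After 1 (read(3)): returned '66T', offset=3
After 2 (seek(-10, END)): offset=10
After 3 (read(1)): returned 'J', offset=11
After 4 (read(2)): returned '68', offset=13
After 5 (seek(+6, CUR)): offset=19
After 6 (tell()): offset=19
After 7 (seek(-3, CUR)): offset=16
After 8 (read(8)): returned 'KYZD', offset=20
After 9 (read(4)): returned '', offset=20

Answer: 66T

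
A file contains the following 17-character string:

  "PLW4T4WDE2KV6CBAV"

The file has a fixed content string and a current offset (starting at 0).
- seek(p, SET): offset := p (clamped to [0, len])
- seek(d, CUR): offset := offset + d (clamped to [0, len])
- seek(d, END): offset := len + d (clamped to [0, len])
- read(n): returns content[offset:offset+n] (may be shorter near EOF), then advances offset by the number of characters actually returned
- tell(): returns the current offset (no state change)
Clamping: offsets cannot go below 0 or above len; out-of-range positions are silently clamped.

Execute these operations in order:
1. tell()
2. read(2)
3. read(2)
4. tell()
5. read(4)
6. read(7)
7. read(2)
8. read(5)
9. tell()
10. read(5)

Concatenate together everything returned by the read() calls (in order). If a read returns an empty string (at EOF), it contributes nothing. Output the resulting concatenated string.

Answer: PLW4T4WDE2KV6CBAV

Derivation:
After 1 (tell()): offset=0
After 2 (read(2)): returned 'PL', offset=2
After 3 (read(2)): returned 'W4', offset=4
After 4 (tell()): offset=4
After 5 (read(4)): returned 'T4WD', offset=8
After 6 (read(7)): returned 'E2KV6CB', offset=15
After 7 (read(2)): returned 'AV', offset=17
After 8 (read(5)): returned '', offset=17
After 9 (tell()): offset=17
After 10 (read(5)): returned '', offset=17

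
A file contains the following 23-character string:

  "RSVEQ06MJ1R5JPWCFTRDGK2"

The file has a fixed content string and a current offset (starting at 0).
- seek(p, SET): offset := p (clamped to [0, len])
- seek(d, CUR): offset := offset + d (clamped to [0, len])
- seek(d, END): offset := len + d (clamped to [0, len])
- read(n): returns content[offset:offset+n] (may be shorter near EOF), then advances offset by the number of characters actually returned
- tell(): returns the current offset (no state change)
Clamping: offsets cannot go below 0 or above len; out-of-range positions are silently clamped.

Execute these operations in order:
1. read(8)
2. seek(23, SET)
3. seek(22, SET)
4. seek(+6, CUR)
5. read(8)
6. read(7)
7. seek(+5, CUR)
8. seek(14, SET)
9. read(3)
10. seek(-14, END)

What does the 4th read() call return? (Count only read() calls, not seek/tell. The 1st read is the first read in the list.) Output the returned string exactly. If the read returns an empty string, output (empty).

Answer: WCF

Derivation:
After 1 (read(8)): returned 'RSVEQ06M', offset=8
After 2 (seek(23, SET)): offset=23
After 3 (seek(22, SET)): offset=22
After 4 (seek(+6, CUR)): offset=23
After 5 (read(8)): returned '', offset=23
After 6 (read(7)): returned '', offset=23
After 7 (seek(+5, CUR)): offset=23
After 8 (seek(14, SET)): offset=14
After 9 (read(3)): returned 'WCF', offset=17
After 10 (seek(-14, END)): offset=9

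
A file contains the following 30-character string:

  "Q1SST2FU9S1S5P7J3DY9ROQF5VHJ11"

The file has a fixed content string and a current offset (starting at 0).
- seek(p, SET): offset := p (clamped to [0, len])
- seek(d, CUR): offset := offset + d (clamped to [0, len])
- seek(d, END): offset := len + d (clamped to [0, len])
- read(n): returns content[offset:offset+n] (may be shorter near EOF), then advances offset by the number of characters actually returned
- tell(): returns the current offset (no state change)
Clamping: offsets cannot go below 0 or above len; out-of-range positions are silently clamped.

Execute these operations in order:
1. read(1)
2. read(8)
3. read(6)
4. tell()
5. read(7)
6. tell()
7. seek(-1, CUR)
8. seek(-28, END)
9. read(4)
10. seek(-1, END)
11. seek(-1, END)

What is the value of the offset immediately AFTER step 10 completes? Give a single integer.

After 1 (read(1)): returned 'Q', offset=1
After 2 (read(8)): returned '1SST2FU9', offset=9
After 3 (read(6)): returned 'S1S5P7', offset=15
After 4 (tell()): offset=15
After 5 (read(7)): returned 'J3DY9RO', offset=22
After 6 (tell()): offset=22
After 7 (seek(-1, CUR)): offset=21
After 8 (seek(-28, END)): offset=2
After 9 (read(4)): returned 'SST2', offset=6
After 10 (seek(-1, END)): offset=29

Answer: 29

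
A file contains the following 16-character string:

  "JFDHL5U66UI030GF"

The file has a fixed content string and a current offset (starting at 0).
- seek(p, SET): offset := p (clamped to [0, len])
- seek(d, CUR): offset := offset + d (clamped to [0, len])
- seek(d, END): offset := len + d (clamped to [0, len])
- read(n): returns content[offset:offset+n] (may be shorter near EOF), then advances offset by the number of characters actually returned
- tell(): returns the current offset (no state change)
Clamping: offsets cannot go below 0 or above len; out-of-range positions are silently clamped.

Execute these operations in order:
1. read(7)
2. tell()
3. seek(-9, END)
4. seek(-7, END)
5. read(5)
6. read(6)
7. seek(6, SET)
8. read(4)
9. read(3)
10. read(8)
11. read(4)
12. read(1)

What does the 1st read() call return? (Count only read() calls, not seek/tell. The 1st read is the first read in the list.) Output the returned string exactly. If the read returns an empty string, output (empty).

Answer: JFDHL5U

Derivation:
After 1 (read(7)): returned 'JFDHL5U', offset=7
After 2 (tell()): offset=7
After 3 (seek(-9, END)): offset=7
After 4 (seek(-7, END)): offset=9
After 5 (read(5)): returned 'UI030', offset=14
After 6 (read(6)): returned 'GF', offset=16
After 7 (seek(6, SET)): offset=6
After 8 (read(4)): returned 'U66U', offset=10
After 9 (read(3)): returned 'I03', offset=13
After 10 (read(8)): returned '0GF', offset=16
After 11 (read(4)): returned '', offset=16
After 12 (read(1)): returned '', offset=16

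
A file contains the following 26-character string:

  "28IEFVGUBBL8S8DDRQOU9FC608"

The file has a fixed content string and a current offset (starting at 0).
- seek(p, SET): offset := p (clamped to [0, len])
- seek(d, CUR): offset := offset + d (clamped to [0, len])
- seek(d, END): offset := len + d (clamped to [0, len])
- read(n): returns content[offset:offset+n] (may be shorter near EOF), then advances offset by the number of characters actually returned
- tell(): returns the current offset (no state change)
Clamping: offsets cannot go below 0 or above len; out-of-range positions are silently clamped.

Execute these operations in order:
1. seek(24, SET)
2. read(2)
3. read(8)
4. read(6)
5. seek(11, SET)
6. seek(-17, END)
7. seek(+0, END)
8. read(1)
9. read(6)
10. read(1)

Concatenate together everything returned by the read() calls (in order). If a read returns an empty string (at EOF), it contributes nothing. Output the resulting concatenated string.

After 1 (seek(24, SET)): offset=24
After 2 (read(2)): returned '08', offset=26
After 3 (read(8)): returned '', offset=26
After 4 (read(6)): returned '', offset=26
After 5 (seek(11, SET)): offset=11
After 6 (seek(-17, END)): offset=9
After 7 (seek(+0, END)): offset=26
After 8 (read(1)): returned '', offset=26
After 9 (read(6)): returned '', offset=26
After 10 (read(1)): returned '', offset=26

Answer: 08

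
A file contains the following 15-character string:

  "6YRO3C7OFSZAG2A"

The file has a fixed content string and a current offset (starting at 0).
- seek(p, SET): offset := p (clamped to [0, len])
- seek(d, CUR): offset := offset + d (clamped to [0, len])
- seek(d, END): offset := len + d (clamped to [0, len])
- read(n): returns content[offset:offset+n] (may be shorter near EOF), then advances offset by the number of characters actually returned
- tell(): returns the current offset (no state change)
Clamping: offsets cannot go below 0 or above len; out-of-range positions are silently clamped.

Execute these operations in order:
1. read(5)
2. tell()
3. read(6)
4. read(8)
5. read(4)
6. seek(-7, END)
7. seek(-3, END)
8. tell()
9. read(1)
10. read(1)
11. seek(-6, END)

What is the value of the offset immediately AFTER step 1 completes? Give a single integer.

After 1 (read(5)): returned '6YRO3', offset=5

Answer: 5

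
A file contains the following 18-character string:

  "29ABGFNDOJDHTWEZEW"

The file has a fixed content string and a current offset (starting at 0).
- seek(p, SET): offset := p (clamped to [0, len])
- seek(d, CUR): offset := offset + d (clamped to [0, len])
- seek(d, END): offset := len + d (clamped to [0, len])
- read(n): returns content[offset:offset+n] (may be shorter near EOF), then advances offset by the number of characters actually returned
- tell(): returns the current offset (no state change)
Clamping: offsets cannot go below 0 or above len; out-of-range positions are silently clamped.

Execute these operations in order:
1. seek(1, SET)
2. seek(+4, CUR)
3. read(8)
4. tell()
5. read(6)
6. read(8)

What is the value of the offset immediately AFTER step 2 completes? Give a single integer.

After 1 (seek(1, SET)): offset=1
After 2 (seek(+4, CUR)): offset=5

Answer: 5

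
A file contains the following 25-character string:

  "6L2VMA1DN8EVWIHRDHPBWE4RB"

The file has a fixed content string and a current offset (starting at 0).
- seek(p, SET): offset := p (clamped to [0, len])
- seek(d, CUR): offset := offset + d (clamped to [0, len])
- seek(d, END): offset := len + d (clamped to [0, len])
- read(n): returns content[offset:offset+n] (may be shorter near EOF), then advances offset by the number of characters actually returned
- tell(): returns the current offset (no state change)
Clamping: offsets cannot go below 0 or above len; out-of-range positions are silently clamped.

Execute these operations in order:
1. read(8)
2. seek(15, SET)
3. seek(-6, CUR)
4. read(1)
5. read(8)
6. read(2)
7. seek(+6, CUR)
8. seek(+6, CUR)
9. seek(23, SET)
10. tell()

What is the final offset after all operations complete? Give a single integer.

After 1 (read(8)): returned '6L2VMA1D', offset=8
After 2 (seek(15, SET)): offset=15
After 3 (seek(-6, CUR)): offset=9
After 4 (read(1)): returned '8', offset=10
After 5 (read(8)): returned 'EVWIHRDH', offset=18
After 6 (read(2)): returned 'PB', offset=20
After 7 (seek(+6, CUR)): offset=25
After 8 (seek(+6, CUR)): offset=25
After 9 (seek(23, SET)): offset=23
After 10 (tell()): offset=23

Answer: 23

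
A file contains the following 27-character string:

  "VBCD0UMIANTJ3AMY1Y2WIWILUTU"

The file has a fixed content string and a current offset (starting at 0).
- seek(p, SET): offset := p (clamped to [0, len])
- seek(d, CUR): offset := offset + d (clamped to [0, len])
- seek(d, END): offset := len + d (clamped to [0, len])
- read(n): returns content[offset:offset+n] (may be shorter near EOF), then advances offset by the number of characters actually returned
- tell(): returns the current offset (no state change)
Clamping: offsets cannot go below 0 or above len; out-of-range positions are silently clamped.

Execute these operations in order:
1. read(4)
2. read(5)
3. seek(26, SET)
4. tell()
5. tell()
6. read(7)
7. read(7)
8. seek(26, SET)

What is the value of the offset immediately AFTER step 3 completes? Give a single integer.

After 1 (read(4)): returned 'VBCD', offset=4
After 2 (read(5)): returned '0UMIA', offset=9
After 3 (seek(26, SET)): offset=26

Answer: 26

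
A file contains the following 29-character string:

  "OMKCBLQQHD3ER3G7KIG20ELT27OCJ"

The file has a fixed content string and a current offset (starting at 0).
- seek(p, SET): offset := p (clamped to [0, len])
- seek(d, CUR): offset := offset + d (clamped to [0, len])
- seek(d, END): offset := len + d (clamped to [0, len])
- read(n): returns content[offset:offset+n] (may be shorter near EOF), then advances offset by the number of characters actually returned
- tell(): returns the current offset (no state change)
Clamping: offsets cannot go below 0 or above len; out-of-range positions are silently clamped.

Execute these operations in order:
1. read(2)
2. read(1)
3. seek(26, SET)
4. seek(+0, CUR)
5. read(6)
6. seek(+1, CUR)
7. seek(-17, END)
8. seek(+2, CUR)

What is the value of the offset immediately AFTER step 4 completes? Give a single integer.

Answer: 26

Derivation:
After 1 (read(2)): returned 'OM', offset=2
After 2 (read(1)): returned 'K', offset=3
After 3 (seek(26, SET)): offset=26
After 4 (seek(+0, CUR)): offset=26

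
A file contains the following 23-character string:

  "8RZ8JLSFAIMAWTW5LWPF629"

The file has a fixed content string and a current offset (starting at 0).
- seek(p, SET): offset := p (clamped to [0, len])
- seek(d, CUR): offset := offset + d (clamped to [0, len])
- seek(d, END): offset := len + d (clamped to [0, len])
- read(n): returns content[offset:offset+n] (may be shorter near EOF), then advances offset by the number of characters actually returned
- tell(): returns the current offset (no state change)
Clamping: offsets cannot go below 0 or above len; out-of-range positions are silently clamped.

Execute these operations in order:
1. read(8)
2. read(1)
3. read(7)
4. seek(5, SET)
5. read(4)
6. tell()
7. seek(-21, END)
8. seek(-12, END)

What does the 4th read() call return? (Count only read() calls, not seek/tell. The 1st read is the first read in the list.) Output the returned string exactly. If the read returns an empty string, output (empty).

After 1 (read(8)): returned '8RZ8JLSF', offset=8
After 2 (read(1)): returned 'A', offset=9
After 3 (read(7)): returned 'IMAWTW5', offset=16
After 4 (seek(5, SET)): offset=5
After 5 (read(4)): returned 'LSFA', offset=9
After 6 (tell()): offset=9
After 7 (seek(-21, END)): offset=2
After 8 (seek(-12, END)): offset=11

Answer: LSFA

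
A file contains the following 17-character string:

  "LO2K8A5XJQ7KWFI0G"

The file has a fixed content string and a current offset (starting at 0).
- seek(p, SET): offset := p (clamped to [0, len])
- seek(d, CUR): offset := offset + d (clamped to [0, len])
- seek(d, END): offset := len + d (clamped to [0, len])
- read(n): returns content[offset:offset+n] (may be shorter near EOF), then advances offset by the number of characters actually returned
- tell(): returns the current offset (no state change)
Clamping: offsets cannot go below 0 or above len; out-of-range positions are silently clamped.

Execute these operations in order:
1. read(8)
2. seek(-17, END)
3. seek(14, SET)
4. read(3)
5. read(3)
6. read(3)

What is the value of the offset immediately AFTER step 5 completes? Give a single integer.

After 1 (read(8)): returned 'LO2K8A5X', offset=8
After 2 (seek(-17, END)): offset=0
After 3 (seek(14, SET)): offset=14
After 4 (read(3)): returned 'I0G', offset=17
After 5 (read(3)): returned '', offset=17

Answer: 17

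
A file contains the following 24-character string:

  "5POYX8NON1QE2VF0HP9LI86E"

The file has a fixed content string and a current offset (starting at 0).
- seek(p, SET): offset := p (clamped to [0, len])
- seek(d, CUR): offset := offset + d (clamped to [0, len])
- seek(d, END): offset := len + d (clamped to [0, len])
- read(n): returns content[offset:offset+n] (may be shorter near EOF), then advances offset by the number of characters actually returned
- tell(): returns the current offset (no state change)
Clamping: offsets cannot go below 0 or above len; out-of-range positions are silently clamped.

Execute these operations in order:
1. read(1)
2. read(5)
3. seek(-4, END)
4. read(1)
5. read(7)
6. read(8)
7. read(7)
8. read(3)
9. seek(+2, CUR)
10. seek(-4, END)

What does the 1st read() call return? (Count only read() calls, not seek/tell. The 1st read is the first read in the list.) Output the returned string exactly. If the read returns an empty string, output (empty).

After 1 (read(1)): returned '5', offset=1
After 2 (read(5)): returned 'POYX8', offset=6
After 3 (seek(-4, END)): offset=20
After 4 (read(1)): returned 'I', offset=21
After 5 (read(7)): returned '86E', offset=24
After 6 (read(8)): returned '', offset=24
After 7 (read(7)): returned '', offset=24
After 8 (read(3)): returned '', offset=24
After 9 (seek(+2, CUR)): offset=24
After 10 (seek(-4, END)): offset=20

Answer: 5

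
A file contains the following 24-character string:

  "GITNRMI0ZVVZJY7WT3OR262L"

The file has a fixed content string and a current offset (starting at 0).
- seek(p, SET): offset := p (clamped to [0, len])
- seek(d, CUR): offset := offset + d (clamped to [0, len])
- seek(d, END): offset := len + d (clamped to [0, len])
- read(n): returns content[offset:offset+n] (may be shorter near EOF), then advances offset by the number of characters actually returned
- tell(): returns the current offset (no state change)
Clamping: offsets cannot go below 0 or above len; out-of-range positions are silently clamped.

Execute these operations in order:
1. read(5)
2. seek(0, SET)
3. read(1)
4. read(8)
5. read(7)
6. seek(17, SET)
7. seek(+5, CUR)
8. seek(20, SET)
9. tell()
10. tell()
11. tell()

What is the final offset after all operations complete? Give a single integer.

After 1 (read(5)): returned 'GITNR', offset=5
After 2 (seek(0, SET)): offset=0
After 3 (read(1)): returned 'G', offset=1
After 4 (read(8)): returned 'ITNRMI0Z', offset=9
After 5 (read(7)): returned 'VVZJY7W', offset=16
After 6 (seek(17, SET)): offset=17
After 7 (seek(+5, CUR)): offset=22
After 8 (seek(20, SET)): offset=20
After 9 (tell()): offset=20
After 10 (tell()): offset=20
After 11 (tell()): offset=20

Answer: 20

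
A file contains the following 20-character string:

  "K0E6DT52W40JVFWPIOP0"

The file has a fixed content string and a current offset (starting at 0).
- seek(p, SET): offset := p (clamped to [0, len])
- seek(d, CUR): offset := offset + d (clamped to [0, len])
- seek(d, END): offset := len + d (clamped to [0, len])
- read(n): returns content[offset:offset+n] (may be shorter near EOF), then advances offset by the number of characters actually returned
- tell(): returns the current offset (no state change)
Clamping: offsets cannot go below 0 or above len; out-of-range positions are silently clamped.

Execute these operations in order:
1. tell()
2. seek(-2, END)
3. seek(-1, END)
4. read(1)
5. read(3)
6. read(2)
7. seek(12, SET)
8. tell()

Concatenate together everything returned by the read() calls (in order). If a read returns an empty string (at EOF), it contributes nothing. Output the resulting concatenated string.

After 1 (tell()): offset=0
After 2 (seek(-2, END)): offset=18
After 3 (seek(-1, END)): offset=19
After 4 (read(1)): returned '0', offset=20
After 5 (read(3)): returned '', offset=20
After 6 (read(2)): returned '', offset=20
After 7 (seek(12, SET)): offset=12
After 8 (tell()): offset=12

Answer: 0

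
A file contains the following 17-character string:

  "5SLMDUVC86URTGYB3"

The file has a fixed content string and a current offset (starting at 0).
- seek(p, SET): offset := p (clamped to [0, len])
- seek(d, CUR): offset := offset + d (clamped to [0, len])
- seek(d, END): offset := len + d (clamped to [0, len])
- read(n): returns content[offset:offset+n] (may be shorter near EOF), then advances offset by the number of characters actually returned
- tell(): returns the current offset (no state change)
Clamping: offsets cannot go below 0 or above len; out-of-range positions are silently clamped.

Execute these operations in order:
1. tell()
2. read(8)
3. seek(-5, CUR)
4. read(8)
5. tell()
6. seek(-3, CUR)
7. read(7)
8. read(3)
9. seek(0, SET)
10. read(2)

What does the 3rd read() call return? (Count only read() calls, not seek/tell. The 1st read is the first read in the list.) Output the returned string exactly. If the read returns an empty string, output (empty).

After 1 (tell()): offset=0
After 2 (read(8)): returned '5SLMDUVC', offset=8
After 3 (seek(-5, CUR)): offset=3
After 4 (read(8)): returned 'MDUVC86U', offset=11
After 5 (tell()): offset=11
After 6 (seek(-3, CUR)): offset=8
After 7 (read(7)): returned '86URTGY', offset=15
After 8 (read(3)): returned 'B3', offset=17
After 9 (seek(0, SET)): offset=0
After 10 (read(2)): returned '5S', offset=2

Answer: 86URTGY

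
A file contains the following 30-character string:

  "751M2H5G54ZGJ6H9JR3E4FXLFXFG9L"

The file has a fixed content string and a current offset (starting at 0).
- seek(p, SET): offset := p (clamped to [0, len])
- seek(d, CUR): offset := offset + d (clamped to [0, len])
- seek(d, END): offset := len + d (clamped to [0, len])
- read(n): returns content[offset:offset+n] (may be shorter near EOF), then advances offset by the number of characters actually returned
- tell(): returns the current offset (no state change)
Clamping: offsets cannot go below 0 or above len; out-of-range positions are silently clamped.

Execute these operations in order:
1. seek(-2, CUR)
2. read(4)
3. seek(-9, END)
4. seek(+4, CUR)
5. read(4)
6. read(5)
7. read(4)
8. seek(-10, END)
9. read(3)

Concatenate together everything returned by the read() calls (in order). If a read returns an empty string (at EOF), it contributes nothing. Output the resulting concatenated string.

Answer: 751MXFG9L4FX

Derivation:
After 1 (seek(-2, CUR)): offset=0
After 2 (read(4)): returned '751M', offset=4
After 3 (seek(-9, END)): offset=21
After 4 (seek(+4, CUR)): offset=25
After 5 (read(4)): returned 'XFG9', offset=29
After 6 (read(5)): returned 'L', offset=30
After 7 (read(4)): returned '', offset=30
After 8 (seek(-10, END)): offset=20
After 9 (read(3)): returned '4FX', offset=23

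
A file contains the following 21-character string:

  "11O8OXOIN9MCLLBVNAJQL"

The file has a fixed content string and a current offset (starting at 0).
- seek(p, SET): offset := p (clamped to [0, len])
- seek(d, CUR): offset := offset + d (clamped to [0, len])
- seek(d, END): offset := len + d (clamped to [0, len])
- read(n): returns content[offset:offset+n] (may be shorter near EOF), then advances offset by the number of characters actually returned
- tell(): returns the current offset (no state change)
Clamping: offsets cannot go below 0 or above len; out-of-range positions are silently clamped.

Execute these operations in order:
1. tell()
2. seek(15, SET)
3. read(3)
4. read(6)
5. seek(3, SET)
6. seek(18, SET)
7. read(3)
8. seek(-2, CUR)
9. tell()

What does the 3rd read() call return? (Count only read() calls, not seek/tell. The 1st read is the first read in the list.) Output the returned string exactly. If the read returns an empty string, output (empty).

After 1 (tell()): offset=0
After 2 (seek(15, SET)): offset=15
After 3 (read(3)): returned 'VNA', offset=18
After 4 (read(6)): returned 'JQL', offset=21
After 5 (seek(3, SET)): offset=3
After 6 (seek(18, SET)): offset=18
After 7 (read(3)): returned 'JQL', offset=21
After 8 (seek(-2, CUR)): offset=19
After 9 (tell()): offset=19

Answer: JQL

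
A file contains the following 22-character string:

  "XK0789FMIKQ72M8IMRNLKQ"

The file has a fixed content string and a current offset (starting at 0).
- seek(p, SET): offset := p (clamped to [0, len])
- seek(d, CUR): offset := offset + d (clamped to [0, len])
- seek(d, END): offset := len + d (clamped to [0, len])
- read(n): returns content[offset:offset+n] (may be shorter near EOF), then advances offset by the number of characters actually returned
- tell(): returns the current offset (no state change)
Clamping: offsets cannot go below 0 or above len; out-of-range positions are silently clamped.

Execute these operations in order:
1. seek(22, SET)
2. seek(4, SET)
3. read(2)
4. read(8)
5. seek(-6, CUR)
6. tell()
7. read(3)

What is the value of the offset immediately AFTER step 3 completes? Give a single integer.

Answer: 6

Derivation:
After 1 (seek(22, SET)): offset=22
After 2 (seek(4, SET)): offset=4
After 3 (read(2)): returned '89', offset=6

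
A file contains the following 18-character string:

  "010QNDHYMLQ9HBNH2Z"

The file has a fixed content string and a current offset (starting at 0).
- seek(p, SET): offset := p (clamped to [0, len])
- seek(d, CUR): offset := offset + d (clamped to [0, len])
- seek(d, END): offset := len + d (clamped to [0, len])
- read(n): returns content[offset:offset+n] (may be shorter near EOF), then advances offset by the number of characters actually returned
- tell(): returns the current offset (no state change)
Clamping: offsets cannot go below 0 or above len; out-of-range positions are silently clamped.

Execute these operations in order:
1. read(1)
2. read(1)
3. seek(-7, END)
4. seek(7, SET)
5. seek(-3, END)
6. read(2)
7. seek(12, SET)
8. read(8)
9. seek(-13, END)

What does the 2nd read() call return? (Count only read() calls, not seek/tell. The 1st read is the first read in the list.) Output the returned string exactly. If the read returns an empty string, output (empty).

Answer: 1

Derivation:
After 1 (read(1)): returned '0', offset=1
After 2 (read(1)): returned '1', offset=2
After 3 (seek(-7, END)): offset=11
After 4 (seek(7, SET)): offset=7
After 5 (seek(-3, END)): offset=15
After 6 (read(2)): returned 'H2', offset=17
After 7 (seek(12, SET)): offset=12
After 8 (read(8)): returned 'HBNH2Z', offset=18
After 9 (seek(-13, END)): offset=5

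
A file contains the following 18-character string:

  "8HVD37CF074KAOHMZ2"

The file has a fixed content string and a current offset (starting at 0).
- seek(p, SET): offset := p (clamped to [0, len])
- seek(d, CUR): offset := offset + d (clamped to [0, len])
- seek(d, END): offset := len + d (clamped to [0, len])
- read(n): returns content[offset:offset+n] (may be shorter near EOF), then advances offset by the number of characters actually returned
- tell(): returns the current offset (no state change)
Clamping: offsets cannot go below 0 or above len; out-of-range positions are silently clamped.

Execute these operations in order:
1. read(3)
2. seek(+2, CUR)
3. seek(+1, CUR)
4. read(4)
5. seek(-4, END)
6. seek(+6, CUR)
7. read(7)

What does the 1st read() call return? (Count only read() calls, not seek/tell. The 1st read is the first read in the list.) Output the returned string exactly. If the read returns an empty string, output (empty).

After 1 (read(3)): returned '8HV', offset=3
After 2 (seek(+2, CUR)): offset=5
After 3 (seek(+1, CUR)): offset=6
After 4 (read(4)): returned 'CF07', offset=10
After 5 (seek(-4, END)): offset=14
After 6 (seek(+6, CUR)): offset=18
After 7 (read(7)): returned '', offset=18

Answer: 8HV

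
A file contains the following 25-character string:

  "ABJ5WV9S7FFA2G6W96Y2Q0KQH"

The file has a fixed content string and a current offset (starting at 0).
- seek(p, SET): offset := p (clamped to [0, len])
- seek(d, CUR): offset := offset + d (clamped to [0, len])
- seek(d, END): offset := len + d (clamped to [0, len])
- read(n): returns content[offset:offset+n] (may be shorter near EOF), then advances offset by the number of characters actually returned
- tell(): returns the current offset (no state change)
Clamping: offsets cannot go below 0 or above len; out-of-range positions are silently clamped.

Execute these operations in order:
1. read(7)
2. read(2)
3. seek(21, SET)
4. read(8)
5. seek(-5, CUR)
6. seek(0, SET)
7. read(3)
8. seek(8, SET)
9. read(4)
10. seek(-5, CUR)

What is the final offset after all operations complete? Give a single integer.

Answer: 7

Derivation:
After 1 (read(7)): returned 'ABJ5WV9', offset=7
After 2 (read(2)): returned 'S7', offset=9
After 3 (seek(21, SET)): offset=21
After 4 (read(8)): returned '0KQH', offset=25
After 5 (seek(-5, CUR)): offset=20
After 6 (seek(0, SET)): offset=0
After 7 (read(3)): returned 'ABJ', offset=3
After 8 (seek(8, SET)): offset=8
After 9 (read(4)): returned '7FFA', offset=12
After 10 (seek(-5, CUR)): offset=7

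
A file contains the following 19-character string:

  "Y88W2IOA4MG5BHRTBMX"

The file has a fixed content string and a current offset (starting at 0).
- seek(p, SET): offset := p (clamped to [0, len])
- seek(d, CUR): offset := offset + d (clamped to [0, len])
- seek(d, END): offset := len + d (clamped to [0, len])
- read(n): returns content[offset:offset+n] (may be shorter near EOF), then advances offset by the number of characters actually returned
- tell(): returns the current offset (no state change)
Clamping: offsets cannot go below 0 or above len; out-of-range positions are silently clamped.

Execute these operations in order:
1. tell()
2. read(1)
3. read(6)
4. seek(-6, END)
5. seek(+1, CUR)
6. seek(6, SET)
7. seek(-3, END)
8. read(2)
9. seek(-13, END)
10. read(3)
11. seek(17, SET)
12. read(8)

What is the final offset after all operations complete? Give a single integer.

Answer: 19

Derivation:
After 1 (tell()): offset=0
After 2 (read(1)): returned 'Y', offset=1
After 3 (read(6)): returned '88W2IO', offset=7
After 4 (seek(-6, END)): offset=13
After 5 (seek(+1, CUR)): offset=14
After 6 (seek(6, SET)): offset=6
After 7 (seek(-3, END)): offset=16
After 8 (read(2)): returned 'BM', offset=18
After 9 (seek(-13, END)): offset=6
After 10 (read(3)): returned 'OA4', offset=9
After 11 (seek(17, SET)): offset=17
After 12 (read(8)): returned 'MX', offset=19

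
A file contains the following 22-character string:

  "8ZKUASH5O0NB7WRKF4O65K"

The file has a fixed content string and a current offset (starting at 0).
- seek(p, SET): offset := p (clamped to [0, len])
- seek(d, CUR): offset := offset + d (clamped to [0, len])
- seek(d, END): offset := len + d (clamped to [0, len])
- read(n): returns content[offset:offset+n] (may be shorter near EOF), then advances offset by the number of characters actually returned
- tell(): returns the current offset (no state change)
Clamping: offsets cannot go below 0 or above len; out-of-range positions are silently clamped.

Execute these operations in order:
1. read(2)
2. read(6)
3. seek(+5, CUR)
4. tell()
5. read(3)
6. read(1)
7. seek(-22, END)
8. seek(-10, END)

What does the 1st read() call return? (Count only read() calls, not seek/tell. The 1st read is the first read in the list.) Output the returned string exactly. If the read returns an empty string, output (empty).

After 1 (read(2)): returned '8Z', offset=2
After 2 (read(6)): returned 'KUASH5', offset=8
After 3 (seek(+5, CUR)): offset=13
After 4 (tell()): offset=13
After 5 (read(3)): returned 'WRK', offset=16
After 6 (read(1)): returned 'F', offset=17
After 7 (seek(-22, END)): offset=0
After 8 (seek(-10, END)): offset=12

Answer: 8Z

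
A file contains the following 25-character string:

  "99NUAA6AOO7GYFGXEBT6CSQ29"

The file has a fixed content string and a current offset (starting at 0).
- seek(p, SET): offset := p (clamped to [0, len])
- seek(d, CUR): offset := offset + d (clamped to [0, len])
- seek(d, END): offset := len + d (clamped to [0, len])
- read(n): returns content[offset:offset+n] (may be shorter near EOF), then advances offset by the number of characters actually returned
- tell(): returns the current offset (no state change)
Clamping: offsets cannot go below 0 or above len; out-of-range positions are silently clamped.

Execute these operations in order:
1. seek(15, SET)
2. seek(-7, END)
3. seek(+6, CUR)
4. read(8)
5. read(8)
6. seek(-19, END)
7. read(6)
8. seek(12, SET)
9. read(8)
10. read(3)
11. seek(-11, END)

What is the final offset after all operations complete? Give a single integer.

After 1 (seek(15, SET)): offset=15
After 2 (seek(-7, END)): offset=18
After 3 (seek(+6, CUR)): offset=24
After 4 (read(8)): returned '9', offset=25
After 5 (read(8)): returned '', offset=25
After 6 (seek(-19, END)): offset=6
After 7 (read(6)): returned '6AOO7G', offset=12
After 8 (seek(12, SET)): offset=12
After 9 (read(8)): returned 'YFGXEBT6', offset=20
After 10 (read(3)): returned 'CSQ', offset=23
After 11 (seek(-11, END)): offset=14

Answer: 14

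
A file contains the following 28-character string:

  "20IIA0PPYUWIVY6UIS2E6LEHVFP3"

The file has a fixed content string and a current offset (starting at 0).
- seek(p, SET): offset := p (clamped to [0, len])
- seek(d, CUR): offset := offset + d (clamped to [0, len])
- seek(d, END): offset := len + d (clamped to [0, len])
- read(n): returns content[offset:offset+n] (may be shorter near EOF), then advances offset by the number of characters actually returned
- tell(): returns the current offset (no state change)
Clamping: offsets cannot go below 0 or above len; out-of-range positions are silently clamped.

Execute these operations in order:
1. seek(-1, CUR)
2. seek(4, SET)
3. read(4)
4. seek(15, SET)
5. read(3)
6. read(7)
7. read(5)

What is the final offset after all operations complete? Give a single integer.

Answer: 28

Derivation:
After 1 (seek(-1, CUR)): offset=0
After 2 (seek(4, SET)): offset=4
After 3 (read(4)): returned 'A0PP', offset=8
After 4 (seek(15, SET)): offset=15
After 5 (read(3)): returned 'UIS', offset=18
After 6 (read(7)): returned '2E6LEHV', offset=25
After 7 (read(5)): returned 'FP3', offset=28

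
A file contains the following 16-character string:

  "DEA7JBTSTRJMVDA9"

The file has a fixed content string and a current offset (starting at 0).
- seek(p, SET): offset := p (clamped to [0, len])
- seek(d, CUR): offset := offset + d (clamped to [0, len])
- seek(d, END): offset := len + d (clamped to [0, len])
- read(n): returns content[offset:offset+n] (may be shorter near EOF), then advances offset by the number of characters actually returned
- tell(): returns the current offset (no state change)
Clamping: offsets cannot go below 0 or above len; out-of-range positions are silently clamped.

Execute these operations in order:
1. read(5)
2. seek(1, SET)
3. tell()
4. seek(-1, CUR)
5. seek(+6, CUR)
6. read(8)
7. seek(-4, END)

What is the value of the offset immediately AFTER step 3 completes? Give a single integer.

After 1 (read(5)): returned 'DEA7J', offset=5
After 2 (seek(1, SET)): offset=1
After 3 (tell()): offset=1

Answer: 1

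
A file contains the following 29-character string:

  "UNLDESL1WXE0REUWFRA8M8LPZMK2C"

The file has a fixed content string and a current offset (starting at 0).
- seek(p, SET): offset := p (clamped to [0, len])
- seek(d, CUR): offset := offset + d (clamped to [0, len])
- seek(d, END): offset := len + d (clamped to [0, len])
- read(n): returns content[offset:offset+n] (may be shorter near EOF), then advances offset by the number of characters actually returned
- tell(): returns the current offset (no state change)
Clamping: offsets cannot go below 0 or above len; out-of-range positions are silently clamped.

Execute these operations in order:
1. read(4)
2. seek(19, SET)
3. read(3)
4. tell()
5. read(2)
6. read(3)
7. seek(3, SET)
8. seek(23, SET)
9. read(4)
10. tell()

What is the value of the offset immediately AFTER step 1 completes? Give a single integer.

Answer: 4

Derivation:
After 1 (read(4)): returned 'UNLD', offset=4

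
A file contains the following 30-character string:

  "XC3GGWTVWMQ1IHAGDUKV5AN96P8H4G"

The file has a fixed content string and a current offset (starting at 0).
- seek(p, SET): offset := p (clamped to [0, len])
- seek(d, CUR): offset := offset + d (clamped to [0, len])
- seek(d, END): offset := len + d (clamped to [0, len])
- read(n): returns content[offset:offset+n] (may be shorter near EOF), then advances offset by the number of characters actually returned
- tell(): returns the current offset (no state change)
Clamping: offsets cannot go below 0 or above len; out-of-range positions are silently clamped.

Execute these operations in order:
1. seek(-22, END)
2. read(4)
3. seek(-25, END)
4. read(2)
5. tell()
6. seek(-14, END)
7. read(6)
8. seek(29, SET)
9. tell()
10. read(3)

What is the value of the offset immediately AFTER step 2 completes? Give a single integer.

Answer: 12

Derivation:
After 1 (seek(-22, END)): offset=8
After 2 (read(4)): returned 'WMQ1', offset=12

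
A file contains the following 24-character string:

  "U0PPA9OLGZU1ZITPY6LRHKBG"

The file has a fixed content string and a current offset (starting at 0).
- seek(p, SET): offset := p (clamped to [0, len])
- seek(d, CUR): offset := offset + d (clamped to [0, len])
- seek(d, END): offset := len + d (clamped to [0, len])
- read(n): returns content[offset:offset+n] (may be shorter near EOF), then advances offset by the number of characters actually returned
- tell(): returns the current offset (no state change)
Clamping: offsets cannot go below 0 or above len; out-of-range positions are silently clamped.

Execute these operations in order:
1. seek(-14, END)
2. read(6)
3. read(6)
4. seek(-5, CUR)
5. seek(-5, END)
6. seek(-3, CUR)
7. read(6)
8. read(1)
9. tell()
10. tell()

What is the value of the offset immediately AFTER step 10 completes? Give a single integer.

After 1 (seek(-14, END)): offset=10
After 2 (read(6)): returned 'U1ZITP', offset=16
After 3 (read(6)): returned 'Y6LRHK', offset=22
After 4 (seek(-5, CUR)): offset=17
After 5 (seek(-5, END)): offset=19
After 6 (seek(-3, CUR)): offset=16
After 7 (read(6)): returned 'Y6LRHK', offset=22
After 8 (read(1)): returned 'B', offset=23
After 9 (tell()): offset=23
After 10 (tell()): offset=23

Answer: 23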